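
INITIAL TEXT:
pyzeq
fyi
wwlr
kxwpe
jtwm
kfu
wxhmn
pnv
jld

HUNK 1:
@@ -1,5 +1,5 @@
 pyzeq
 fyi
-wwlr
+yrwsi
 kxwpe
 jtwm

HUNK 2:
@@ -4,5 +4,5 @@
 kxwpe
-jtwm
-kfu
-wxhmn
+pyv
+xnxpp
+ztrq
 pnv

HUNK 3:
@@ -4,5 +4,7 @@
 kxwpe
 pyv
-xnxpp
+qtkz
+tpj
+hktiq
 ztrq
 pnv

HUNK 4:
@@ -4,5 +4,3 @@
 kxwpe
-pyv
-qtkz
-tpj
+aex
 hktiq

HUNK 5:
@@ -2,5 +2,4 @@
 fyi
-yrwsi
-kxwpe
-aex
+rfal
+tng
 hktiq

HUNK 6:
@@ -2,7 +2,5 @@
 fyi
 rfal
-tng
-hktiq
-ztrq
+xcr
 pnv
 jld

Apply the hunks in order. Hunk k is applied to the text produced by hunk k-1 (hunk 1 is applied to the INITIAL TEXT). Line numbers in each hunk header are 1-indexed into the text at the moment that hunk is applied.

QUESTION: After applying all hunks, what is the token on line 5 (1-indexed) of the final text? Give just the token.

Answer: pnv

Derivation:
Hunk 1: at line 1 remove [wwlr] add [yrwsi] -> 9 lines: pyzeq fyi yrwsi kxwpe jtwm kfu wxhmn pnv jld
Hunk 2: at line 4 remove [jtwm,kfu,wxhmn] add [pyv,xnxpp,ztrq] -> 9 lines: pyzeq fyi yrwsi kxwpe pyv xnxpp ztrq pnv jld
Hunk 3: at line 4 remove [xnxpp] add [qtkz,tpj,hktiq] -> 11 lines: pyzeq fyi yrwsi kxwpe pyv qtkz tpj hktiq ztrq pnv jld
Hunk 4: at line 4 remove [pyv,qtkz,tpj] add [aex] -> 9 lines: pyzeq fyi yrwsi kxwpe aex hktiq ztrq pnv jld
Hunk 5: at line 2 remove [yrwsi,kxwpe,aex] add [rfal,tng] -> 8 lines: pyzeq fyi rfal tng hktiq ztrq pnv jld
Hunk 6: at line 2 remove [tng,hktiq,ztrq] add [xcr] -> 6 lines: pyzeq fyi rfal xcr pnv jld
Final line 5: pnv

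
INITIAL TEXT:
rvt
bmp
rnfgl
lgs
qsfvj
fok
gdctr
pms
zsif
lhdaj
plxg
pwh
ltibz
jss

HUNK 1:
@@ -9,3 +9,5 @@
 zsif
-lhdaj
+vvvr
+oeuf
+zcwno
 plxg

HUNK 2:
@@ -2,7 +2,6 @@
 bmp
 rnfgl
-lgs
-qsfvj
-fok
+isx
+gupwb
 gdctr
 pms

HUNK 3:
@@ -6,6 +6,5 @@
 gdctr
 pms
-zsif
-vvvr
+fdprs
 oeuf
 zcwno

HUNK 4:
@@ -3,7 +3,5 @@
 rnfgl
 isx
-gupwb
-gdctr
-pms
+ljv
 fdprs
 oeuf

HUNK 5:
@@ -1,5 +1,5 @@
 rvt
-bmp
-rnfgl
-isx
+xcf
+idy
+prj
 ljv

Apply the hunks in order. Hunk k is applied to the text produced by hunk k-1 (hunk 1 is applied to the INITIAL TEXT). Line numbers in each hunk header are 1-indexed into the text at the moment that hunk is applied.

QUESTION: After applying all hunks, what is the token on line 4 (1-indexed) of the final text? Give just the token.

Hunk 1: at line 9 remove [lhdaj] add [vvvr,oeuf,zcwno] -> 16 lines: rvt bmp rnfgl lgs qsfvj fok gdctr pms zsif vvvr oeuf zcwno plxg pwh ltibz jss
Hunk 2: at line 2 remove [lgs,qsfvj,fok] add [isx,gupwb] -> 15 lines: rvt bmp rnfgl isx gupwb gdctr pms zsif vvvr oeuf zcwno plxg pwh ltibz jss
Hunk 3: at line 6 remove [zsif,vvvr] add [fdprs] -> 14 lines: rvt bmp rnfgl isx gupwb gdctr pms fdprs oeuf zcwno plxg pwh ltibz jss
Hunk 4: at line 3 remove [gupwb,gdctr,pms] add [ljv] -> 12 lines: rvt bmp rnfgl isx ljv fdprs oeuf zcwno plxg pwh ltibz jss
Hunk 5: at line 1 remove [bmp,rnfgl,isx] add [xcf,idy,prj] -> 12 lines: rvt xcf idy prj ljv fdprs oeuf zcwno plxg pwh ltibz jss
Final line 4: prj

Answer: prj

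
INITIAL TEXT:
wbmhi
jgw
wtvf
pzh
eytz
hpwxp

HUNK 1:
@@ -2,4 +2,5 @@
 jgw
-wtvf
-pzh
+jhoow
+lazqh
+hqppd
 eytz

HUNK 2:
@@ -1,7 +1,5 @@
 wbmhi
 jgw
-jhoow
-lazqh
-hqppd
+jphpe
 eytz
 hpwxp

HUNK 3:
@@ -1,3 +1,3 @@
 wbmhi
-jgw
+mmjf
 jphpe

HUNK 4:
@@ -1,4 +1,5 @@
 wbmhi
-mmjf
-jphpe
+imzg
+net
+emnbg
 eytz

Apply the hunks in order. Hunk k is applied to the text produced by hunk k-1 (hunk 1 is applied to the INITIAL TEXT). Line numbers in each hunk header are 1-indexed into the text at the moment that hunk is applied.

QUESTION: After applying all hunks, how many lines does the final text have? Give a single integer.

Hunk 1: at line 2 remove [wtvf,pzh] add [jhoow,lazqh,hqppd] -> 7 lines: wbmhi jgw jhoow lazqh hqppd eytz hpwxp
Hunk 2: at line 1 remove [jhoow,lazqh,hqppd] add [jphpe] -> 5 lines: wbmhi jgw jphpe eytz hpwxp
Hunk 3: at line 1 remove [jgw] add [mmjf] -> 5 lines: wbmhi mmjf jphpe eytz hpwxp
Hunk 4: at line 1 remove [mmjf,jphpe] add [imzg,net,emnbg] -> 6 lines: wbmhi imzg net emnbg eytz hpwxp
Final line count: 6

Answer: 6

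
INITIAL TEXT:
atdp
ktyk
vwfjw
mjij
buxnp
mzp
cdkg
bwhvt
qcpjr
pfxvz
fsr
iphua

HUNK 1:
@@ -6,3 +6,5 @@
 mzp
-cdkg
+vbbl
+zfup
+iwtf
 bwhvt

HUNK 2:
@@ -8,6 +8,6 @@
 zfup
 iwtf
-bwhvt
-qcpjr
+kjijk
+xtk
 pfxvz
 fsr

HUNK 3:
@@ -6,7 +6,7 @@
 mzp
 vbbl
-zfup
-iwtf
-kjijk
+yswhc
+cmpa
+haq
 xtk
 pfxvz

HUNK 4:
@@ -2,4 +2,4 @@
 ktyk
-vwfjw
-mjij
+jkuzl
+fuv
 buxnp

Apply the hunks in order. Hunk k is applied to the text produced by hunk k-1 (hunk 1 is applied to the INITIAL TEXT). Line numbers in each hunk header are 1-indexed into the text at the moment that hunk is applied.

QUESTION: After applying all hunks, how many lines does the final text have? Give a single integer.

Answer: 14

Derivation:
Hunk 1: at line 6 remove [cdkg] add [vbbl,zfup,iwtf] -> 14 lines: atdp ktyk vwfjw mjij buxnp mzp vbbl zfup iwtf bwhvt qcpjr pfxvz fsr iphua
Hunk 2: at line 8 remove [bwhvt,qcpjr] add [kjijk,xtk] -> 14 lines: atdp ktyk vwfjw mjij buxnp mzp vbbl zfup iwtf kjijk xtk pfxvz fsr iphua
Hunk 3: at line 6 remove [zfup,iwtf,kjijk] add [yswhc,cmpa,haq] -> 14 lines: atdp ktyk vwfjw mjij buxnp mzp vbbl yswhc cmpa haq xtk pfxvz fsr iphua
Hunk 4: at line 2 remove [vwfjw,mjij] add [jkuzl,fuv] -> 14 lines: atdp ktyk jkuzl fuv buxnp mzp vbbl yswhc cmpa haq xtk pfxvz fsr iphua
Final line count: 14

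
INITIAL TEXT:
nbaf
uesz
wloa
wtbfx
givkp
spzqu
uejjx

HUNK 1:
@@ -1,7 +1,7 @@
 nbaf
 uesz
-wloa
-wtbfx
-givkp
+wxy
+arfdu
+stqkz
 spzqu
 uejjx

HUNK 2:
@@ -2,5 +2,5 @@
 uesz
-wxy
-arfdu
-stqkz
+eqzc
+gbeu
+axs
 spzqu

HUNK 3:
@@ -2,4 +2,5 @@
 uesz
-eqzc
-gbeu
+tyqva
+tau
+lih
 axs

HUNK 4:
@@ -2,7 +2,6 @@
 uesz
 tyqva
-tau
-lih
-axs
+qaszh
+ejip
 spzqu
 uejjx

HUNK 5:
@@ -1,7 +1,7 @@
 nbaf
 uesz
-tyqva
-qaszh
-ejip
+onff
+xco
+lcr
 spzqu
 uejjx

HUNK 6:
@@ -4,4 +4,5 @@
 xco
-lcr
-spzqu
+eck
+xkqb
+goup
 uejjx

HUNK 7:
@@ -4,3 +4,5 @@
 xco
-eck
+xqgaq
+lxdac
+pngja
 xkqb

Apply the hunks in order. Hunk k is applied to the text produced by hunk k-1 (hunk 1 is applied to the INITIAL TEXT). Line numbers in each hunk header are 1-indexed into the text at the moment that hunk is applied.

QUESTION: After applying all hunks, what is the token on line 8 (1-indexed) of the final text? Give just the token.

Hunk 1: at line 1 remove [wloa,wtbfx,givkp] add [wxy,arfdu,stqkz] -> 7 lines: nbaf uesz wxy arfdu stqkz spzqu uejjx
Hunk 2: at line 2 remove [wxy,arfdu,stqkz] add [eqzc,gbeu,axs] -> 7 lines: nbaf uesz eqzc gbeu axs spzqu uejjx
Hunk 3: at line 2 remove [eqzc,gbeu] add [tyqva,tau,lih] -> 8 lines: nbaf uesz tyqva tau lih axs spzqu uejjx
Hunk 4: at line 2 remove [tau,lih,axs] add [qaszh,ejip] -> 7 lines: nbaf uesz tyqva qaszh ejip spzqu uejjx
Hunk 5: at line 1 remove [tyqva,qaszh,ejip] add [onff,xco,lcr] -> 7 lines: nbaf uesz onff xco lcr spzqu uejjx
Hunk 6: at line 4 remove [lcr,spzqu] add [eck,xkqb,goup] -> 8 lines: nbaf uesz onff xco eck xkqb goup uejjx
Hunk 7: at line 4 remove [eck] add [xqgaq,lxdac,pngja] -> 10 lines: nbaf uesz onff xco xqgaq lxdac pngja xkqb goup uejjx
Final line 8: xkqb

Answer: xkqb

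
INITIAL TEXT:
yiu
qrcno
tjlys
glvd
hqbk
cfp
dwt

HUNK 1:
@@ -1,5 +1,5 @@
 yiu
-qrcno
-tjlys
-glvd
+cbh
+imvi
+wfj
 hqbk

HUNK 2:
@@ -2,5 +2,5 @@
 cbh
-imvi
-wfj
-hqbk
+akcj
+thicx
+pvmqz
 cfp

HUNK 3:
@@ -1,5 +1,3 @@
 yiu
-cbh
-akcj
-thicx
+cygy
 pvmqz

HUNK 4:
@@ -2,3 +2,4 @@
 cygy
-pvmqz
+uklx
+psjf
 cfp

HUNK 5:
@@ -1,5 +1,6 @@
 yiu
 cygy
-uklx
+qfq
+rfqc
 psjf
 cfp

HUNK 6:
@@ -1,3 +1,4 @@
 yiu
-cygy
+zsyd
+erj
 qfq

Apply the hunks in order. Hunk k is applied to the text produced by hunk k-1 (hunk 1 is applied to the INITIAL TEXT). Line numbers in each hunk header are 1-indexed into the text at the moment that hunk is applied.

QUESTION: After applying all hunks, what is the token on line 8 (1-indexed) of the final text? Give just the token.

Hunk 1: at line 1 remove [qrcno,tjlys,glvd] add [cbh,imvi,wfj] -> 7 lines: yiu cbh imvi wfj hqbk cfp dwt
Hunk 2: at line 2 remove [imvi,wfj,hqbk] add [akcj,thicx,pvmqz] -> 7 lines: yiu cbh akcj thicx pvmqz cfp dwt
Hunk 3: at line 1 remove [cbh,akcj,thicx] add [cygy] -> 5 lines: yiu cygy pvmqz cfp dwt
Hunk 4: at line 2 remove [pvmqz] add [uklx,psjf] -> 6 lines: yiu cygy uklx psjf cfp dwt
Hunk 5: at line 1 remove [uklx] add [qfq,rfqc] -> 7 lines: yiu cygy qfq rfqc psjf cfp dwt
Hunk 6: at line 1 remove [cygy] add [zsyd,erj] -> 8 lines: yiu zsyd erj qfq rfqc psjf cfp dwt
Final line 8: dwt

Answer: dwt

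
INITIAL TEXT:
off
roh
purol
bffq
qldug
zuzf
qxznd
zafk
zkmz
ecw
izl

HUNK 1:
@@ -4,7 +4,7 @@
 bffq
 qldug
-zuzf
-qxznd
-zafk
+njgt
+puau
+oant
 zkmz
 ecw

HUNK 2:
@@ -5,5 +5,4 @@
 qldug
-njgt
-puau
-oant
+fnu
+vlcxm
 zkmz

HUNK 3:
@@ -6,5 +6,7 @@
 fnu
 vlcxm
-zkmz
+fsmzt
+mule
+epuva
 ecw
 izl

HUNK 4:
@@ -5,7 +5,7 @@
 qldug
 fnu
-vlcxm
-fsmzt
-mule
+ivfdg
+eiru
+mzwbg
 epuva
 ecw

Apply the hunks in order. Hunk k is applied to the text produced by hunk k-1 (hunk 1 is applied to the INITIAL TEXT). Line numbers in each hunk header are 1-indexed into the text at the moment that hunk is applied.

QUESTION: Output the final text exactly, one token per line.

Hunk 1: at line 4 remove [zuzf,qxznd,zafk] add [njgt,puau,oant] -> 11 lines: off roh purol bffq qldug njgt puau oant zkmz ecw izl
Hunk 2: at line 5 remove [njgt,puau,oant] add [fnu,vlcxm] -> 10 lines: off roh purol bffq qldug fnu vlcxm zkmz ecw izl
Hunk 3: at line 6 remove [zkmz] add [fsmzt,mule,epuva] -> 12 lines: off roh purol bffq qldug fnu vlcxm fsmzt mule epuva ecw izl
Hunk 4: at line 5 remove [vlcxm,fsmzt,mule] add [ivfdg,eiru,mzwbg] -> 12 lines: off roh purol bffq qldug fnu ivfdg eiru mzwbg epuva ecw izl

Answer: off
roh
purol
bffq
qldug
fnu
ivfdg
eiru
mzwbg
epuva
ecw
izl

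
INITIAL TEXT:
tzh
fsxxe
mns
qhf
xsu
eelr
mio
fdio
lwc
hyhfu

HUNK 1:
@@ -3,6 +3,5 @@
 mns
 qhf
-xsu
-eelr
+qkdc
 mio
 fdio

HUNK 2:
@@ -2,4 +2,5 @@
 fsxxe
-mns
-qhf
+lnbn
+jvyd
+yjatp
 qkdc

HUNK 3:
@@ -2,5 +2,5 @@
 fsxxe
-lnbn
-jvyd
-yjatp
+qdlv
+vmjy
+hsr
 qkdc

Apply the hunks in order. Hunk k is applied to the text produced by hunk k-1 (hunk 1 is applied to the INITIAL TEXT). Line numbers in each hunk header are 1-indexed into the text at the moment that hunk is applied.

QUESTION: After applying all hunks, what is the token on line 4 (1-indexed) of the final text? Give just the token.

Answer: vmjy

Derivation:
Hunk 1: at line 3 remove [xsu,eelr] add [qkdc] -> 9 lines: tzh fsxxe mns qhf qkdc mio fdio lwc hyhfu
Hunk 2: at line 2 remove [mns,qhf] add [lnbn,jvyd,yjatp] -> 10 lines: tzh fsxxe lnbn jvyd yjatp qkdc mio fdio lwc hyhfu
Hunk 3: at line 2 remove [lnbn,jvyd,yjatp] add [qdlv,vmjy,hsr] -> 10 lines: tzh fsxxe qdlv vmjy hsr qkdc mio fdio lwc hyhfu
Final line 4: vmjy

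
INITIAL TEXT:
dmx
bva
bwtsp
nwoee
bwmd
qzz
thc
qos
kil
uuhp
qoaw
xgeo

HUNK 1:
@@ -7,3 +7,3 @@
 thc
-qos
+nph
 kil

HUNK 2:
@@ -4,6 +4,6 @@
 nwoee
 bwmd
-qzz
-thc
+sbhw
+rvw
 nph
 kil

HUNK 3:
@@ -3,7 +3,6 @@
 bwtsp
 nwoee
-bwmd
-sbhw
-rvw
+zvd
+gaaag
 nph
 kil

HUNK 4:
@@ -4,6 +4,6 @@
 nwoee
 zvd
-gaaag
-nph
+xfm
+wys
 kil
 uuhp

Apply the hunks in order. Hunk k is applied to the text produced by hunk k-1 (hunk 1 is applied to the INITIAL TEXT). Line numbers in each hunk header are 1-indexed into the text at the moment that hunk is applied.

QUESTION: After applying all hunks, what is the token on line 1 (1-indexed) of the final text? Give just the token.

Answer: dmx

Derivation:
Hunk 1: at line 7 remove [qos] add [nph] -> 12 lines: dmx bva bwtsp nwoee bwmd qzz thc nph kil uuhp qoaw xgeo
Hunk 2: at line 4 remove [qzz,thc] add [sbhw,rvw] -> 12 lines: dmx bva bwtsp nwoee bwmd sbhw rvw nph kil uuhp qoaw xgeo
Hunk 3: at line 3 remove [bwmd,sbhw,rvw] add [zvd,gaaag] -> 11 lines: dmx bva bwtsp nwoee zvd gaaag nph kil uuhp qoaw xgeo
Hunk 4: at line 4 remove [gaaag,nph] add [xfm,wys] -> 11 lines: dmx bva bwtsp nwoee zvd xfm wys kil uuhp qoaw xgeo
Final line 1: dmx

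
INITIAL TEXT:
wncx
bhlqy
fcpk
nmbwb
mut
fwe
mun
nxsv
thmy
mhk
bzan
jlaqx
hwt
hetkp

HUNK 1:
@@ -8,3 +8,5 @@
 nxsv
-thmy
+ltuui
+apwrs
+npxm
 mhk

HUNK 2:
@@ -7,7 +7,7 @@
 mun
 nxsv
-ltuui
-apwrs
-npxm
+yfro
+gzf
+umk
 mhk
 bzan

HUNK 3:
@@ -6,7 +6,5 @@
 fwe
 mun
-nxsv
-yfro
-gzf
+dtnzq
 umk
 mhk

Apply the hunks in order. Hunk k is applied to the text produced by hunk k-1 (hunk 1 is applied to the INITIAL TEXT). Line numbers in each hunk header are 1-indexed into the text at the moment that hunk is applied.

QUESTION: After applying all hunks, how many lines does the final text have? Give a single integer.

Hunk 1: at line 8 remove [thmy] add [ltuui,apwrs,npxm] -> 16 lines: wncx bhlqy fcpk nmbwb mut fwe mun nxsv ltuui apwrs npxm mhk bzan jlaqx hwt hetkp
Hunk 2: at line 7 remove [ltuui,apwrs,npxm] add [yfro,gzf,umk] -> 16 lines: wncx bhlqy fcpk nmbwb mut fwe mun nxsv yfro gzf umk mhk bzan jlaqx hwt hetkp
Hunk 3: at line 6 remove [nxsv,yfro,gzf] add [dtnzq] -> 14 lines: wncx bhlqy fcpk nmbwb mut fwe mun dtnzq umk mhk bzan jlaqx hwt hetkp
Final line count: 14

Answer: 14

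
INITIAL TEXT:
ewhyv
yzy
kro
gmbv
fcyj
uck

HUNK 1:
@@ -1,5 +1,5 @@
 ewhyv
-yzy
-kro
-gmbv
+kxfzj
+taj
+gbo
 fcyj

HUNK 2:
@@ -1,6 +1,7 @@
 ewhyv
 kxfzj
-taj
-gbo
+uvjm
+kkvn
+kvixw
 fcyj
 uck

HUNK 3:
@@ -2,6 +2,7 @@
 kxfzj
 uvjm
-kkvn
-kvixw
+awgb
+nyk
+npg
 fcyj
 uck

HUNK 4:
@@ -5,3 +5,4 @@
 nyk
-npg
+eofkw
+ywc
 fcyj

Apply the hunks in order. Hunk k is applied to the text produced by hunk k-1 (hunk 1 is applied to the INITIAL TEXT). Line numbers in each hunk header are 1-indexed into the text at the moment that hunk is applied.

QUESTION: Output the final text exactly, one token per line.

Answer: ewhyv
kxfzj
uvjm
awgb
nyk
eofkw
ywc
fcyj
uck

Derivation:
Hunk 1: at line 1 remove [yzy,kro,gmbv] add [kxfzj,taj,gbo] -> 6 lines: ewhyv kxfzj taj gbo fcyj uck
Hunk 2: at line 1 remove [taj,gbo] add [uvjm,kkvn,kvixw] -> 7 lines: ewhyv kxfzj uvjm kkvn kvixw fcyj uck
Hunk 3: at line 2 remove [kkvn,kvixw] add [awgb,nyk,npg] -> 8 lines: ewhyv kxfzj uvjm awgb nyk npg fcyj uck
Hunk 4: at line 5 remove [npg] add [eofkw,ywc] -> 9 lines: ewhyv kxfzj uvjm awgb nyk eofkw ywc fcyj uck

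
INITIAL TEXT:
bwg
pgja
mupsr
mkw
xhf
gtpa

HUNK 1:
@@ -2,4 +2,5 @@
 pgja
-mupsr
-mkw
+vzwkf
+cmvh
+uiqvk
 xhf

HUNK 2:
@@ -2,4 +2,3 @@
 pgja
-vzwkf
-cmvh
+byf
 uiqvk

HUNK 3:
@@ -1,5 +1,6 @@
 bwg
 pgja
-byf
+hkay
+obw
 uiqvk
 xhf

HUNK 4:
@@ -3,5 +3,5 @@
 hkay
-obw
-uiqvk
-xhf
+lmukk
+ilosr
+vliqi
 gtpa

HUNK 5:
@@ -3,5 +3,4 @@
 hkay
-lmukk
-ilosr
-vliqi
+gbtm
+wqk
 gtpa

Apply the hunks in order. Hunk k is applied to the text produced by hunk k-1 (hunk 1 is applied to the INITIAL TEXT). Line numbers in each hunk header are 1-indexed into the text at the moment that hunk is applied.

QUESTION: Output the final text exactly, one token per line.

Answer: bwg
pgja
hkay
gbtm
wqk
gtpa

Derivation:
Hunk 1: at line 2 remove [mupsr,mkw] add [vzwkf,cmvh,uiqvk] -> 7 lines: bwg pgja vzwkf cmvh uiqvk xhf gtpa
Hunk 2: at line 2 remove [vzwkf,cmvh] add [byf] -> 6 lines: bwg pgja byf uiqvk xhf gtpa
Hunk 3: at line 1 remove [byf] add [hkay,obw] -> 7 lines: bwg pgja hkay obw uiqvk xhf gtpa
Hunk 4: at line 3 remove [obw,uiqvk,xhf] add [lmukk,ilosr,vliqi] -> 7 lines: bwg pgja hkay lmukk ilosr vliqi gtpa
Hunk 5: at line 3 remove [lmukk,ilosr,vliqi] add [gbtm,wqk] -> 6 lines: bwg pgja hkay gbtm wqk gtpa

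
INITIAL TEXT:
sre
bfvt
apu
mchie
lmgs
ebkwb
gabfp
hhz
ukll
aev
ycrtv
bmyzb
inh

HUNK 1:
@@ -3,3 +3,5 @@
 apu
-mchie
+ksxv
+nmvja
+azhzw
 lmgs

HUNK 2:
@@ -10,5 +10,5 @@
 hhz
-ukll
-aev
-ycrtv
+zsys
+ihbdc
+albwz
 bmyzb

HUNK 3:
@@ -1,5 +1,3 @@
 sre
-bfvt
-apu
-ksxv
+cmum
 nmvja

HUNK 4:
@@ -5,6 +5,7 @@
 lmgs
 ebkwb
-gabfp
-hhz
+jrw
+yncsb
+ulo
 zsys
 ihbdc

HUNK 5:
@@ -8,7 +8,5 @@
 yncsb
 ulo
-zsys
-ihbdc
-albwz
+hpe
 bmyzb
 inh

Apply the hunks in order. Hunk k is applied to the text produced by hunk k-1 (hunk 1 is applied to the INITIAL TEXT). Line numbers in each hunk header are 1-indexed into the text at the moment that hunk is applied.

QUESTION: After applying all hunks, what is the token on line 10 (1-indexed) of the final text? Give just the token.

Hunk 1: at line 3 remove [mchie] add [ksxv,nmvja,azhzw] -> 15 lines: sre bfvt apu ksxv nmvja azhzw lmgs ebkwb gabfp hhz ukll aev ycrtv bmyzb inh
Hunk 2: at line 10 remove [ukll,aev,ycrtv] add [zsys,ihbdc,albwz] -> 15 lines: sre bfvt apu ksxv nmvja azhzw lmgs ebkwb gabfp hhz zsys ihbdc albwz bmyzb inh
Hunk 3: at line 1 remove [bfvt,apu,ksxv] add [cmum] -> 13 lines: sre cmum nmvja azhzw lmgs ebkwb gabfp hhz zsys ihbdc albwz bmyzb inh
Hunk 4: at line 5 remove [gabfp,hhz] add [jrw,yncsb,ulo] -> 14 lines: sre cmum nmvja azhzw lmgs ebkwb jrw yncsb ulo zsys ihbdc albwz bmyzb inh
Hunk 5: at line 8 remove [zsys,ihbdc,albwz] add [hpe] -> 12 lines: sre cmum nmvja azhzw lmgs ebkwb jrw yncsb ulo hpe bmyzb inh
Final line 10: hpe

Answer: hpe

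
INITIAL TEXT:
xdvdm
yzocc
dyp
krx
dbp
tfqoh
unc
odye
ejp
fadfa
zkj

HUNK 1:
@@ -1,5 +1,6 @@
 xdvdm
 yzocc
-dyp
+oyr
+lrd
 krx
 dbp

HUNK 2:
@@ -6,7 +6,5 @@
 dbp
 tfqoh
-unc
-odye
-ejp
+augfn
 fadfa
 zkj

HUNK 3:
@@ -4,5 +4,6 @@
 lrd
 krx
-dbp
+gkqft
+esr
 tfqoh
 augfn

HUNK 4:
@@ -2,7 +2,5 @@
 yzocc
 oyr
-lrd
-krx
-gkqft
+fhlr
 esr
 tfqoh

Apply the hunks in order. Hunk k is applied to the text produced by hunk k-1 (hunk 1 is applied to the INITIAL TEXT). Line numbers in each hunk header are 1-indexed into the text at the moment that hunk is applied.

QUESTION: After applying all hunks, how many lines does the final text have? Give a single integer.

Hunk 1: at line 1 remove [dyp] add [oyr,lrd] -> 12 lines: xdvdm yzocc oyr lrd krx dbp tfqoh unc odye ejp fadfa zkj
Hunk 2: at line 6 remove [unc,odye,ejp] add [augfn] -> 10 lines: xdvdm yzocc oyr lrd krx dbp tfqoh augfn fadfa zkj
Hunk 3: at line 4 remove [dbp] add [gkqft,esr] -> 11 lines: xdvdm yzocc oyr lrd krx gkqft esr tfqoh augfn fadfa zkj
Hunk 4: at line 2 remove [lrd,krx,gkqft] add [fhlr] -> 9 lines: xdvdm yzocc oyr fhlr esr tfqoh augfn fadfa zkj
Final line count: 9

Answer: 9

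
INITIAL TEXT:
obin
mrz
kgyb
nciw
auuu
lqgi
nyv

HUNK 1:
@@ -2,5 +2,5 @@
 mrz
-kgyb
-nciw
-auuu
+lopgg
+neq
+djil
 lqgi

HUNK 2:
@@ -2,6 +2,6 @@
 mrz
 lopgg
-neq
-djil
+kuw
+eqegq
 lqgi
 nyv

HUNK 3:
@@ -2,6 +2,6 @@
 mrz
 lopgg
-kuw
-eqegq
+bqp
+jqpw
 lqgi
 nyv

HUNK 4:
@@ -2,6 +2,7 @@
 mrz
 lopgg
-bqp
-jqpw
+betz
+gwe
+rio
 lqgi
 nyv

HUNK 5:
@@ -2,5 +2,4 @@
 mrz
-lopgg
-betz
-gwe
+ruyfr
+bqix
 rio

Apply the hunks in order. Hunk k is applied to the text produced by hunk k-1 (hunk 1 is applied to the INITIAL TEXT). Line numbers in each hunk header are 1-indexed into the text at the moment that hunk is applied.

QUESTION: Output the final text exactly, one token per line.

Hunk 1: at line 2 remove [kgyb,nciw,auuu] add [lopgg,neq,djil] -> 7 lines: obin mrz lopgg neq djil lqgi nyv
Hunk 2: at line 2 remove [neq,djil] add [kuw,eqegq] -> 7 lines: obin mrz lopgg kuw eqegq lqgi nyv
Hunk 3: at line 2 remove [kuw,eqegq] add [bqp,jqpw] -> 7 lines: obin mrz lopgg bqp jqpw lqgi nyv
Hunk 4: at line 2 remove [bqp,jqpw] add [betz,gwe,rio] -> 8 lines: obin mrz lopgg betz gwe rio lqgi nyv
Hunk 5: at line 2 remove [lopgg,betz,gwe] add [ruyfr,bqix] -> 7 lines: obin mrz ruyfr bqix rio lqgi nyv

Answer: obin
mrz
ruyfr
bqix
rio
lqgi
nyv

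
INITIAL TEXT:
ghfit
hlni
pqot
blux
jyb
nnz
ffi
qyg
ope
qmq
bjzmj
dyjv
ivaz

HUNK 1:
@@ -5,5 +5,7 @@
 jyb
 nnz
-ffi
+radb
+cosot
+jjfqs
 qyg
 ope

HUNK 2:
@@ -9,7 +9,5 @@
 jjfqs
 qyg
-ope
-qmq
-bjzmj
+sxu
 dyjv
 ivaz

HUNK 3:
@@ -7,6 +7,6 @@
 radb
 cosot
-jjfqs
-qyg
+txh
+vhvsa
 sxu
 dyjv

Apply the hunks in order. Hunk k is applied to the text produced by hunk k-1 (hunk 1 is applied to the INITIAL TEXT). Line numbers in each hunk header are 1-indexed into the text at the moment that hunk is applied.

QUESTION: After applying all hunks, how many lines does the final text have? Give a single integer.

Answer: 13

Derivation:
Hunk 1: at line 5 remove [ffi] add [radb,cosot,jjfqs] -> 15 lines: ghfit hlni pqot blux jyb nnz radb cosot jjfqs qyg ope qmq bjzmj dyjv ivaz
Hunk 2: at line 9 remove [ope,qmq,bjzmj] add [sxu] -> 13 lines: ghfit hlni pqot blux jyb nnz radb cosot jjfqs qyg sxu dyjv ivaz
Hunk 3: at line 7 remove [jjfqs,qyg] add [txh,vhvsa] -> 13 lines: ghfit hlni pqot blux jyb nnz radb cosot txh vhvsa sxu dyjv ivaz
Final line count: 13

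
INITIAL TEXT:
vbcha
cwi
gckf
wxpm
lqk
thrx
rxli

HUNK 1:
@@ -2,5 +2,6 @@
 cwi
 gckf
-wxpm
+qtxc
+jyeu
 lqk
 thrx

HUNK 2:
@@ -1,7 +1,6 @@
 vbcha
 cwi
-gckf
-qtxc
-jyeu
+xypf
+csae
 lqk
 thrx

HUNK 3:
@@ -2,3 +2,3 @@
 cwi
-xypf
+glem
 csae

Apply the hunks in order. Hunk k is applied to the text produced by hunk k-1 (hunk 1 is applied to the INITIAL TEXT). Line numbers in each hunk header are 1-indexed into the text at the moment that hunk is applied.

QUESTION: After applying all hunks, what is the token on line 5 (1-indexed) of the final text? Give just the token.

Answer: lqk

Derivation:
Hunk 1: at line 2 remove [wxpm] add [qtxc,jyeu] -> 8 lines: vbcha cwi gckf qtxc jyeu lqk thrx rxli
Hunk 2: at line 1 remove [gckf,qtxc,jyeu] add [xypf,csae] -> 7 lines: vbcha cwi xypf csae lqk thrx rxli
Hunk 3: at line 2 remove [xypf] add [glem] -> 7 lines: vbcha cwi glem csae lqk thrx rxli
Final line 5: lqk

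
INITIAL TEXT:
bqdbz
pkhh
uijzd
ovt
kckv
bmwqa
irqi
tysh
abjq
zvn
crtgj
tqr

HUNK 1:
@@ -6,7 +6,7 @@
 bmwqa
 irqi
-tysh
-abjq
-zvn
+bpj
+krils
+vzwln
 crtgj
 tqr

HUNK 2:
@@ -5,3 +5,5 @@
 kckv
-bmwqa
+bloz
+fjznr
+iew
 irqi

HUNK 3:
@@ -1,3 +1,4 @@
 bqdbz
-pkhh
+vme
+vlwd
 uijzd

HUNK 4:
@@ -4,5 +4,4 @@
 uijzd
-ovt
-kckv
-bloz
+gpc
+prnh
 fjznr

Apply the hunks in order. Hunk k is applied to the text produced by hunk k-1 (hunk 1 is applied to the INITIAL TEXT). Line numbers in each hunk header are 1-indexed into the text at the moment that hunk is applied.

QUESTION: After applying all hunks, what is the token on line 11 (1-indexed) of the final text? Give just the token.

Hunk 1: at line 6 remove [tysh,abjq,zvn] add [bpj,krils,vzwln] -> 12 lines: bqdbz pkhh uijzd ovt kckv bmwqa irqi bpj krils vzwln crtgj tqr
Hunk 2: at line 5 remove [bmwqa] add [bloz,fjznr,iew] -> 14 lines: bqdbz pkhh uijzd ovt kckv bloz fjznr iew irqi bpj krils vzwln crtgj tqr
Hunk 3: at line 1 remove [pkhh] add [vme,vlwd] -> 15 lines: bqdbz vme vlwd uijzd ovt kckv bloz fjznr iew irqi bpj krils vzwln crtgj tqr
Hunk 4: at line 4 remove [ovt,kckv,bloz] add [gpc,prnh] -> 14 lines: bqdbz vme vlwd uijzd gpc prnh fjznr iew irqi bpj krils vzwln crtgj tqr
Final line 11: krils

Answer: krils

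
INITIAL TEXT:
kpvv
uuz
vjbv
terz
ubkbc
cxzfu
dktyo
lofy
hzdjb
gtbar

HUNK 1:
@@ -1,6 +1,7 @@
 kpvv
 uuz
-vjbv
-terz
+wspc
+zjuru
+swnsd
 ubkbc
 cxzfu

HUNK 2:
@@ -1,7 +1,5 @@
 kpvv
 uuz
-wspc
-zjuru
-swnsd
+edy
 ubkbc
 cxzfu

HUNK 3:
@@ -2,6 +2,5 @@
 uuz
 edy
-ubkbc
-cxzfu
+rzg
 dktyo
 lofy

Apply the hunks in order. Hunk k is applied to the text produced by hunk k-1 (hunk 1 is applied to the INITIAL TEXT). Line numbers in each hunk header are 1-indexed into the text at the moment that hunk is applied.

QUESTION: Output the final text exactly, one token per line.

Hunk 1: at line 1 remove [vjbv,terz] add [wspc,zjuru,swnsd] -> 11 lines: kpvv uuz wspc zjuru swnsd ubkbc cxzfu dktyo lofy hzdjb gtbar
Hunk 2: at line 1 remove [wspc,zjuru,swnsd] add [edy] -> 9 lines: kpvv uuz edy ubkbc cxzfu dktyo lofy hzdjb gtbar
Hunk 3: at line 2 remove [ubkbc,cxzfu] add [rzg] -> 8 lines: kpvv uuz edy rzg dktyo lofy hzdjb gtbar

Answer: kpvv
uuz
edy
rzg
dktyo
lofy
hzdjb
gtbar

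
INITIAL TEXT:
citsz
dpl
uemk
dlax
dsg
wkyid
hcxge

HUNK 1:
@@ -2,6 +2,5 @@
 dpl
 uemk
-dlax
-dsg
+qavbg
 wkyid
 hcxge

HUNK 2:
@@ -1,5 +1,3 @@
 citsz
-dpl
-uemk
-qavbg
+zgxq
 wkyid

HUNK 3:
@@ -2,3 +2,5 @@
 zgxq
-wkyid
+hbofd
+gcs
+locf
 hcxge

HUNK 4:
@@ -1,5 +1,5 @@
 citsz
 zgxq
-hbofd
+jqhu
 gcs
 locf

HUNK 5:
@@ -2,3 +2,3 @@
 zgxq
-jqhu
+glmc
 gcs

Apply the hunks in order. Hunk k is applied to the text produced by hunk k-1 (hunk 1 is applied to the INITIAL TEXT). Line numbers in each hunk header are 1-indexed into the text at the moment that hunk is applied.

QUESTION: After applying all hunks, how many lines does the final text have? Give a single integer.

Answer: 6

Derivation:
Hunk 1: at line 2 remove [dlax,dsg] add [qavbg] -> 6 lines: citsz dpl uemk qavbg wkyid hcxge
Hunk 2: at line 1 remove [dpl,uemk,qavbg] add [zgxq] -> 4 lines: citsz zgxq wkyid hcxge
Hunk 3: at line 2 remove [wkyid] add [hbofd,gcs,locf] -> 6 lines: citsz zgxq hbofd gcs locf hcxge
Hunk 4: at line 1 remove [hbofd] add [jqhu] -> 6 lines: citsz zgxq jqhu gcs locf hcxge
Hunk 5: at line 2 remove [jqhu] add [glmc] -> 6 lines: citsz zgxq glmc gcs locf hcxge
Final line count: 6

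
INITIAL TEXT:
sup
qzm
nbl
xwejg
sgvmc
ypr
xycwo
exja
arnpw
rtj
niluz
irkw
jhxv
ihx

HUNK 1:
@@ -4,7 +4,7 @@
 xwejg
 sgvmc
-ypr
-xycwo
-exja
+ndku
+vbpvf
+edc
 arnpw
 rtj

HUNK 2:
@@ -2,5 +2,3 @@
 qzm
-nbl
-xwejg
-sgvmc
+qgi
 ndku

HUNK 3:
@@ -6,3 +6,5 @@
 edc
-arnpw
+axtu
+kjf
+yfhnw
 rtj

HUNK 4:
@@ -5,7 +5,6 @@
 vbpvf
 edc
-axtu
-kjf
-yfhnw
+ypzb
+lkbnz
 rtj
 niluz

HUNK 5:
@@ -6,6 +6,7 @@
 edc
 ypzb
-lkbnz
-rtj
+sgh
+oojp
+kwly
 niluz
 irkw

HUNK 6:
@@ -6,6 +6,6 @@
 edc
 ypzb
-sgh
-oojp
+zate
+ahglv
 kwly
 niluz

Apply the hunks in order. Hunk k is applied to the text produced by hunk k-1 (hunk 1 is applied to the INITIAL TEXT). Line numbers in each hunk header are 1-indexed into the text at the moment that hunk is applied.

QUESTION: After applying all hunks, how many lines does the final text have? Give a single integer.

Hunk 1: at line 4 remove [ypr,xycwo,exja] add [ndku,vbpvf,edc] -> 14 lines: sup qzm nbl xwejg sgvmc ndku vbpvf edc arnpw rtj niluz irkw jhxv ihx
Hunk 2: at line 2 remove [nbl,xwejg,sgvmc] add [qgi] -> 12 lines: sup qzm qgi ndku vbpvf edc arnpw rtj niluz irkw jhxv ihx
Hunk 3: at line 6 remove [arnpw] add [axtu,kjf,yfhnw] -> 14 lines: sup qzm qgi ndku vbpvf edc axtu kjf yfhnw rtj niluz irkw jhxv ihx
Hunk 4: at line 5 remove [axtu,kjf,yfhnw] add [ypzb,lkbnz] -> 13 lines: sup qzm qgi ndku vbpvf edc ypzb lkbnz rtj niluz irkw jhxv ihx
Hunk 5: at line 6 remove [lkbnz,rtj] add [sgh,oojp,kwly] -> 14 lines: sup qzm qgi ndku vbpvf edc ypzb sgh oojp kwly niluz irkw jhxv ihx
Hunk 6: at line 6 remove [sgh,oojp] add [zate,ahglv] -> 14 lines: sup qzm qgi ndku vbpvf edc ypzb zate ahglv kwly niluz irkw jhxv ihx
Final line count: 14

Answer: 14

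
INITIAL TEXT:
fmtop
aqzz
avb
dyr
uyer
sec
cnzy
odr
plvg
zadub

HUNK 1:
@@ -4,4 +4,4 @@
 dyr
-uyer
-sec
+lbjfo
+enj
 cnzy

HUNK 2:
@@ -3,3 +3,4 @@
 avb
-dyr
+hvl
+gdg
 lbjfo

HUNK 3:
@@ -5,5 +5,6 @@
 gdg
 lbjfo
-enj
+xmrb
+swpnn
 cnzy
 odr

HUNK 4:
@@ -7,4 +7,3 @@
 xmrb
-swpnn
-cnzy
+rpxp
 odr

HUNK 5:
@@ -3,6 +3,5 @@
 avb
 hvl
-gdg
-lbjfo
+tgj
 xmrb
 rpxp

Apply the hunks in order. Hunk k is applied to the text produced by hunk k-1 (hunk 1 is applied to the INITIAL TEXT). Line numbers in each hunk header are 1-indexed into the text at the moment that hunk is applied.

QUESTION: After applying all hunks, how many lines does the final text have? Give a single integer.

Hunk 1: at line 4 remove [uyer,sec] add [lbjfo,enj] -> 10 lines: fmtop aqzz avb dyr lbjfo enj cnzy odr plvg zadub
Hunk 2: at line 3 remove [dyr] add [hvl,gdg] -> 11 lines: fmtop aqzz avb hvl gdg lbjfo enj cnzy odr plvg zadub
Hunk 3: at line 5 remove [enj] add [xmrb,swpnn] -> 12 lines: fmtop aqzz avb hvl gdg lbjfo xmrb swpnn cnzy odr plvg zadub
Hunk 4: at line 7 remove [swpnn,cnzy] add [rpxp] -> 11 lines: fmtop aqzz avb hvl gdg lbjfo xmrb rpxp odr plvg zadub
Hunk 5: at line 3 remove [gdg,lbjfo] add [tgj] -> 10 lines: fmtop aqzz avb hvl tgj xmrb rpxp odr plvg zadub
Final line count: 10

Answer: 10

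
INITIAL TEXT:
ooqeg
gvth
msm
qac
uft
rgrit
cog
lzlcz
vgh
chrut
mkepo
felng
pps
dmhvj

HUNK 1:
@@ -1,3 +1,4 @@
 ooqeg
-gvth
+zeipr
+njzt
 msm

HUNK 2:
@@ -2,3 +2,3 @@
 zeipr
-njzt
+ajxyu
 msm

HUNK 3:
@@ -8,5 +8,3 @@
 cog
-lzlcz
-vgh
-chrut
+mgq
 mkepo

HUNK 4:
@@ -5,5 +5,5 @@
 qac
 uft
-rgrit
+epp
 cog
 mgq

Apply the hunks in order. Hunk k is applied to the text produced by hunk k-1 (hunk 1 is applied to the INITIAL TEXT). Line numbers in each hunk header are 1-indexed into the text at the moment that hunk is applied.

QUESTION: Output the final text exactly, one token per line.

Answer: ooqeg
zeipr
ajxyu
msm
qac
uft
epp
cog
mgq
mkepo
felng
pps
dmhvj

Derivation:
Hunk 1: at line 1 remove [gvth] add [zeipr,njzt] -> 15 lines: ooqeg zeipr njzt msm qac uft rgrit cog lzlcz vgh chrut mkepo felng pps dmhvj
Hunk 2: at line 2 remove [njzt] add [ajxyu] -> 15 lines: ooqeg zeipr ajxyu msm qac uft rgrit cog lzlcz vgh chrut mkepo felng pps dmhvj
Hunk 3: at line 8 remove [lzlcz,vgh,chrut] add [mgq] -> 13 lines: ooqeg zeipr ajxyu msm qac uft rgrit cog mgq mkepo felng pps dmhvj
Hunk 4: at line 5 remove [rgrit] add [epp] -> 13 lines: ooqeg zeipr ajxyu msm qac uft epp cog mgq mkepo felng pps dmhvj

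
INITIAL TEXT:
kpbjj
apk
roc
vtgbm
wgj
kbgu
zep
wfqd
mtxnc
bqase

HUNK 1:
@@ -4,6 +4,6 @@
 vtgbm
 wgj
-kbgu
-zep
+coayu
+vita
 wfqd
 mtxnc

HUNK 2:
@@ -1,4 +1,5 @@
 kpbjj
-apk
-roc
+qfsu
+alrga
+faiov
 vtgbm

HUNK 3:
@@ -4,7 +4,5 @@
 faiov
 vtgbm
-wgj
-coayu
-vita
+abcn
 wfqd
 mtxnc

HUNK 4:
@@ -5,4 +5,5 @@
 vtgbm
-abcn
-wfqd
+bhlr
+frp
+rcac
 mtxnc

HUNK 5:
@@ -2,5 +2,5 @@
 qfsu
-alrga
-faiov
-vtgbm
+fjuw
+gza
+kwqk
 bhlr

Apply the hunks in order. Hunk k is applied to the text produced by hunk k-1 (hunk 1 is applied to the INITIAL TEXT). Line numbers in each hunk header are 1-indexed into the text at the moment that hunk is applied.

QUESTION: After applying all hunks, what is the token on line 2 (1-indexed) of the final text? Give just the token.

Hunk 1: at line 4 remove [kbgu,zep] add [coayu,vita] -> 10 lines: kpbjj apk roc vtgbm wgj coayu vita wfqd mtxnc bqase
Hunk 2: at line 1 remove [apk,roc] add [qfsu,alrga,faiov] -> 11 lines: kpbjj qfsu alrga faiov vtgbm wgj coayu vita wfqd mtxnc bqase
Hunk 3: at line 4 remove [wgj,coayu,vita] add [abcn] -> 9 lines: kpbjj qfsu alrga faiov vtgbm abcn wfqd mtxnc bqase
Hunk 4: at line 5 remove [abcn,wfqd] add [bhlr,frp,rcac] -> 10 lines: kpbjj qfsu alrga faiov vtgbm bhlr frp rcac mtxnc bqase
Hunk 5: at line 2 remove [alrga,faiov,vtgbm] add [fjuw,gza,kwqk] -> 10 lines: kpbjj qfsu fjuw gza kwqk bhlr frp rcac mtxnc bqase
Final line 2: qfsu

Answer: qfsu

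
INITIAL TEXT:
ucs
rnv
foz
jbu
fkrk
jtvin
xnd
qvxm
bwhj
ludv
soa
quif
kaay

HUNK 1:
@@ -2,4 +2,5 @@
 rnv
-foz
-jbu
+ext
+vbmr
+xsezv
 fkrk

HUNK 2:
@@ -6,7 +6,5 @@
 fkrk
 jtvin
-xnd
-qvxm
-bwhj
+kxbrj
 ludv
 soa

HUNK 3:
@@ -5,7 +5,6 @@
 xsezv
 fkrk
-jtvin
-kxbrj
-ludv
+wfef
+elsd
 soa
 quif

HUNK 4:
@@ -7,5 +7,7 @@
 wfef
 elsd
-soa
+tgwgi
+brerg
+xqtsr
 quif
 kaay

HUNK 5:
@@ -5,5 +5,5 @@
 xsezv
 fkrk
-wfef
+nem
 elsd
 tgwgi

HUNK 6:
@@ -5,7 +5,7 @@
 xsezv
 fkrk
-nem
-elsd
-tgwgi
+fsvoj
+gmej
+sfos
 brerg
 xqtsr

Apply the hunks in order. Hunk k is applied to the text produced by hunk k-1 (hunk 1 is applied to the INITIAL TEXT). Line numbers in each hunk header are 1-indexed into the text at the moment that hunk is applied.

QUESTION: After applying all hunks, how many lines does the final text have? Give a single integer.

Hunk 1: at line 2 remove [foz,jbu] add [ext,vbmr,xsezv] -> 14 lines: ucs rnv ext vbmr xsezv fkrk jtvin xnd qvxm bwhj ludv soa quif kaay
Hunk 2: at line 6 remove [xnd,qvxm,bwhj] add [kxbrj] -> 12 lines: ucs rnv ext vbmr xsezv fkrk jtvin kxbrj ludv soa quif kaay
Hunk 3: at line 5 remove [jtvin,kxbrj,ludv] add [wfef,elsd] -> 11 lines: ucs rnv ext vbmr xsezv fkrk wfef elsd soa quif kaay
Hunk 4: at line 7 remove [soa] add [tgwgi,brerg,xqtsr] -> 13 lines: ucs rnv ext vbmr xsezv fkrk wfef elsd tgwgi brerg xqtsr quif kaay
Hunk 5: at line 5 remove [wfef] add [nem] -> 13 lines: ucs rnv ext vbmr xsezv fkrk nem elsd tgwgi brerg xqtsr quif kaay
Hunk 6: at line 5 remove [nem,elsd,tgwgi] add [fsvoj,gmej,sfos] -> 13 lines: ucs rnv ext vbmr xsezv fkrk fsvoj gmej sfos brerg xqtsr quif kaay
Final line count: 13

Answer: 13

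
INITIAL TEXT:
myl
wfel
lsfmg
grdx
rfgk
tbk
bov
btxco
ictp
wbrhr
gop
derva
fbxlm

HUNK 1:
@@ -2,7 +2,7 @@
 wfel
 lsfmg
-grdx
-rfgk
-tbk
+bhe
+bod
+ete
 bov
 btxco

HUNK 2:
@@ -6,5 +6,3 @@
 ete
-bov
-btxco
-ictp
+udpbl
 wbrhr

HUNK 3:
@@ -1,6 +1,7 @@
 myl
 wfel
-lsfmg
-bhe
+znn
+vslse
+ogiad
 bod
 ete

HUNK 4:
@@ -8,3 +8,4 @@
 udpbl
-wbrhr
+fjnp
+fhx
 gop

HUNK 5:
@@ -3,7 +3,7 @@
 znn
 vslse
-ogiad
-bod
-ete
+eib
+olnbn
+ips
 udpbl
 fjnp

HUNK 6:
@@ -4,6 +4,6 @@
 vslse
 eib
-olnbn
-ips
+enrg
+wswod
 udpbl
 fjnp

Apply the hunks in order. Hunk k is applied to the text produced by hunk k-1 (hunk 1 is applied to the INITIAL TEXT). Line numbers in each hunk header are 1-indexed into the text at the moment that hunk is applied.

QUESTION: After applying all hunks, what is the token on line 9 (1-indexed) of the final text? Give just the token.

Answer: fjnp

Derivation:
Hunk 1: at line 2 remove [grdx,rfgk,tbk] add [bhe,bod,ete] -> 13 lines: myl wfel lsfmg bhe bod ete bov btxco ictp wbrhr gop derva fbxlm
Hunk 2: at line 6 remove [bov,btxco,ictp] add [udpbl] -> 11 lines: myl wfel lsfmg bhe bod ete udpbl wbrhr gop derva fbxlm
Hunk 3: at line 1 remove [lsfmg,bhe] add [znn,vslse,ogiad] -> 12 lines: myl wfel znn vslse ogiad bod ete udpbl wbrhr gop derva fbxlm
Hunk 4: at line 8 remove [wbrhr] add [fjnp,fhx] -> 13 lines: myl wfel znn vslse ogiad bod ete udpbl fjnp fhx gop derva fbxlm
Hunk 5: at line 3 remove [ogiad,bod,ete] add [eib,olnbn,ips] -> 13 lines: myl wfel znn vslse eib olnbn ips udpbl fjnp fhx gop derva fbxlm
Hunk 6: at line 4 remove [olnbn,ips] add [enrg,wswod] -> 13 lines: myl wfel znn vslse eib enrg wswod udpbl fjnp fhx gop derva fbxlm
Final line 9: fjnp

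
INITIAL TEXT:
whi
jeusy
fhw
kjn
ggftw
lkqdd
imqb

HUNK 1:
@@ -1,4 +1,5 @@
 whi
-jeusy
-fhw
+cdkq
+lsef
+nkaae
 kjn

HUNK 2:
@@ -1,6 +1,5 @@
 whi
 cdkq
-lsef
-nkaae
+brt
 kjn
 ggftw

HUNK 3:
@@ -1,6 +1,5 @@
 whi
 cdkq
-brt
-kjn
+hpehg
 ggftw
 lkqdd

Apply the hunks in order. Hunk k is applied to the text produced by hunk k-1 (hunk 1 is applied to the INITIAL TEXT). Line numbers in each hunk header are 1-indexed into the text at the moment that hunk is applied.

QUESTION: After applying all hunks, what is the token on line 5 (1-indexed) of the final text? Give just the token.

Answer: lkqdd

Derivation:
Hunk 1: at line 1 remove [jeusy,fhw] add [cdkq,lsef,nkaae] -> 8 lines: whi cdkq lsef nkaae kjn ggftw lkqdd imqb
Hunk 2: at line 1 remove [lsef,nkaae] add [brt] -> 7 lines: whi cdkq brt kjn ggftw lkqdd imqb
Hunk 3: at line 1 remove [brt,kjn] add [hpehg] -> 6 lines: whi cdkq hpehg ggftw lkqdd imqb
Final line 5: lkqdd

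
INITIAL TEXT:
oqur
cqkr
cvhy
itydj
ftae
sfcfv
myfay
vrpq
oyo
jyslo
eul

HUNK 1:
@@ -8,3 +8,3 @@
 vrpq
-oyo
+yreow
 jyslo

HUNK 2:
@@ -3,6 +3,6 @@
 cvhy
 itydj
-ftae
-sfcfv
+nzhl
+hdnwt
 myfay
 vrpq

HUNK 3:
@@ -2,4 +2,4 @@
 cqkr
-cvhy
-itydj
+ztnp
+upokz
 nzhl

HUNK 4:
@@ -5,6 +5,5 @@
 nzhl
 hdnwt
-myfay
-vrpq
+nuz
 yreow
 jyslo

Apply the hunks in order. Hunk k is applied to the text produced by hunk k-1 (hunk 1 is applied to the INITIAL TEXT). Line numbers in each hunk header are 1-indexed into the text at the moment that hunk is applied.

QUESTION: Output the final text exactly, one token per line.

Hunk 1: at line 8 remove [oyo] add [yreow] -> 11 lines: oqur cqkr cvhy itydj ftae sfcfv myfay vrpq yreow jyslo eul
Hunk 2: at line 3 remove [ftae,sfcfv] add [nzhl,hdnwt] -> 11 lines: oqur cqkr cvhy itydj nzhl hdnwt myfay vrpq yreow jyslo eul
Hunk 3: at line 2 remove [cvhy,itydj] add [ztnp,upokz] -> 11 lines: oqur cqkr ztnp upokz nzhl hdnwt myfay vrpq yreow jyslo eul
Hunk 4: at line 5 remove [myfay,vrpq] add [nuz] -> 10 lines: oqur cqkr ztnp upokz nzhl hdnwt nuz yreow jyslo eul

Answer: oqur
cqkr
ztnp
upokz
nzhl
hdnwt
nuz
yreow
jyslo
eul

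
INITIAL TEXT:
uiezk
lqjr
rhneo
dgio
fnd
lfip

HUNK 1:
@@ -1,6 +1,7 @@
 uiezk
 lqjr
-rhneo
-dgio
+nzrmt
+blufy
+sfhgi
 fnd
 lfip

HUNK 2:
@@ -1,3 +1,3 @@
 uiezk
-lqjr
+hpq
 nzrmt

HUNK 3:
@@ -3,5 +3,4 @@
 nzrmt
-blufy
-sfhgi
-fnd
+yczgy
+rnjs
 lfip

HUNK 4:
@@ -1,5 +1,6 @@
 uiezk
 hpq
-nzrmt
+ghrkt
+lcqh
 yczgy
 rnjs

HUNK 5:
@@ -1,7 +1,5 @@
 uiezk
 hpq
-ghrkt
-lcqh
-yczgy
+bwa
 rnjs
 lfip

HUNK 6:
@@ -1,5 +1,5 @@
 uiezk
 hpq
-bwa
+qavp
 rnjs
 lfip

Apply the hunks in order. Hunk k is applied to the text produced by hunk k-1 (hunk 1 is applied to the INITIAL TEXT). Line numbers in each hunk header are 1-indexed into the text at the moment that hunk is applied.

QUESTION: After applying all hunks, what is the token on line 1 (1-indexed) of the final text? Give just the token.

Answer: uiezk

Derivation:
Hunk 1: at line 1 remove [rhneo,dgio] add [nzrmt,blufy,sfhgi] -> 7 lines: uiezk lqjr nzrmt blufy sfhgi fnd lfip
Hunk 2: at line 1 remove [lqjr] add [hpq] -> 7 lines: uiezk hpq nzrmt blufy sfhgi fnd lfip
Hunk 3: at line 3 remove [blufy,sfhgi,fnd] add [yczgy,rnjs] -> 6 lines: uiezk hpq nzrmt yczgy rnjs lfip
Hunk 4: at line 1 remove [nzrmt] add [ghrkt,lcqh] -> 7 lines: uiezk hpq ghrkt lcqh yczgy rnjs lfip
Hunk 5: at line 1 remove [ghrkt,lcqh,yczgy] add [bwa] -> 5 lines: uiezk hpq bwa rnjs lfip
Hunk 6: at line 1 remove [bwa] add [qavp] -> 5 lines: uiezk hpq qavp rnjs lfip
Final line 1: uiezk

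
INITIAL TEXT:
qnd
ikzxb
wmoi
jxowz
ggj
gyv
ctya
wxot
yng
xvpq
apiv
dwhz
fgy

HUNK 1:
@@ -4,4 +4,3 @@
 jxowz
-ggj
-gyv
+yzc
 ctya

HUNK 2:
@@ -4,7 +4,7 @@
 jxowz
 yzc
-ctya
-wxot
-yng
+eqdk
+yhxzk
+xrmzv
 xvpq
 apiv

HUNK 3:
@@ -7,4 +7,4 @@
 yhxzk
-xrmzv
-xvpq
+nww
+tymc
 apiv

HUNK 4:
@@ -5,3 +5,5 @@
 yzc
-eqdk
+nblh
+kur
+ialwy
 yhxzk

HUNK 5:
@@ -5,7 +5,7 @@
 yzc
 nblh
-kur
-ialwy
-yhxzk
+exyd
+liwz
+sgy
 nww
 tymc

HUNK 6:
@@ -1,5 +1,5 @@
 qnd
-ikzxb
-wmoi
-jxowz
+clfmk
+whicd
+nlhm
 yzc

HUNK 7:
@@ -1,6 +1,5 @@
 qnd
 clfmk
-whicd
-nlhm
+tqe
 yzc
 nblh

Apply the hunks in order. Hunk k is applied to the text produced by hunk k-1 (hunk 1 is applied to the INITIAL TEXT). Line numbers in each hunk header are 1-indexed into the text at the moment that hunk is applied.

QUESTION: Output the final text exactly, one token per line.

Answer: qnd
clfmk
tqe
yzc
nblh
exyd
liwz
sgy
nww
tymc
apiv
dwhz
fgy

Derivation:
Hunk 1: at line 4 remove [ggj,gyv] add [yzc] -> 12 lines: qnd ikzxb wmoi jxowz yzc ctya wxot yng xvpq apiv dwhz fgy
Hunk 2: at line 4 remove [ctya,wxot,yng] add [eqdk,yhxzk,xrmzv] -> 12 lines: qnd ikzxb wmoi jxowz yzc eqdk yhxzk xrmzv xvpq apiv dwhz fgy
Hunk 3: at line 7 remove [xrmzv,xvpq] add [nww,tymc] -> 12 lines: qnd ikzxb wmoi jxowz yzc eqdk yhxzk nww tymc apiv dwhz fgy
Hunk 4: at line 5 remove [eqdk] add [nblh,kur,ialwy] -> 14 lines: qnd ikzxb wmoi jxowz yzc nblh kur ialwy yhxzk nww tymc apiv dwhz fgy
Hunk 5: at line 5 remove [kur,ialwy,yhxzk] add [exyd,liwz,sgy] -> 14 lines: qnd ikzxb wmoi jxowz yzc nblh exyd liwz sgy nww tymc apiv dwhz fgy
Hunk 6: at line 1 remove [ikzxb,wmoi,jxowz] add [clfmk,whicd,nlhm] -> 14 lines: qnd clfmk whicd nlhm yzc nblh exyd liwz sgy nww tymc apiv dwhz fgy
Hunk 7: at line 1 remove [whicd,nlhm] add [tqe] -> 13 lines: qnd clfmk tqe yzc nblh exyd liwz sgy nww tymc apiv dwhz fgy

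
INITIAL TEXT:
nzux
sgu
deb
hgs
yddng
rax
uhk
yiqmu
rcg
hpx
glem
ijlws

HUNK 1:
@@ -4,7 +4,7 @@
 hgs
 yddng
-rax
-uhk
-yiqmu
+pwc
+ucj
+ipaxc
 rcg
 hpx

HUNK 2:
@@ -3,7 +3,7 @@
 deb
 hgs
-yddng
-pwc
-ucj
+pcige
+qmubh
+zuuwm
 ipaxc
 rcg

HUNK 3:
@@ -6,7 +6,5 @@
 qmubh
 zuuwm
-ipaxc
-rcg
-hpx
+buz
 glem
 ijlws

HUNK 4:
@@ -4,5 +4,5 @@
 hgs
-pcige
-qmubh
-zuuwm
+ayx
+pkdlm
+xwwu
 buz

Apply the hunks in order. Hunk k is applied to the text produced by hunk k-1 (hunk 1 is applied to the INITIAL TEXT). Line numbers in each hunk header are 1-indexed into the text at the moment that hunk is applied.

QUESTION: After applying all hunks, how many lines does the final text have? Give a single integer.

Answer: 10

Derivation:
Hunk 1: at line 4 remove [rax,uhk,yiqmu] add [pwc,ucj,ipaxc] -> 12 lines: nzux sgu deb hgs yddng pwc ucj ipaxc rcg hpx glem ijlws
Hunk 2: at line 3 remove [yddng,pwc,ucj] add [pcige,qmubh,zuuwm] -> 12 lines: nzux sgu deb hgs pcige qmubh zuuwm ipaxc rcg hpx glem ijlws
Hunk 3: at line 6 remove [ipaxc,rcg,hpx] add [buz] -> 10 lines: nzux sgu deb hgs pcige qmubh zuuwm buz glem ijlws
Hunk 4: at line 4 remove [pcige,qmubh,zuuwm] add [ayx,pkdlm,xwwu] -> 10 lines: nzux sgu deb hgs ayx pkdlm xwwu buz glem ijlws
Final line count: 10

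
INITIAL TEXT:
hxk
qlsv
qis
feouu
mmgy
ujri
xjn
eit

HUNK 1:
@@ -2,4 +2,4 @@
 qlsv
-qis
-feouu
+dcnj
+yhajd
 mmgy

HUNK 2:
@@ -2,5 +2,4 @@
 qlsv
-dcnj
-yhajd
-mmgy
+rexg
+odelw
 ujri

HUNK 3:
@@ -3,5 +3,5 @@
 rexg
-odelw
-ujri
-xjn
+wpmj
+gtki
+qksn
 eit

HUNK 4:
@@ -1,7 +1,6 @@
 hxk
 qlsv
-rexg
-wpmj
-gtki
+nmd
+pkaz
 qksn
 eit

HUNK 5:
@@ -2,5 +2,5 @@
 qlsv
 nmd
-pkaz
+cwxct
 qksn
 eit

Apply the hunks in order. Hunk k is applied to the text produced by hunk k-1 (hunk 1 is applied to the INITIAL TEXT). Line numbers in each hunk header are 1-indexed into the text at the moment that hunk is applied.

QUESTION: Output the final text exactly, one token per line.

Answer: hxk
qlsv
nmd
cwxct
qksn
eit

Derivation:
Hunk 1: at line 2 remove [qis,feouu] add [dcnj,yhajd] -> 8 lines: hxk qlsv dcnj yhajd mmgy ujri xjn eit
Hunk 2: at line 2 remove [dcnj,yhajd,mmgy] add [rexg,odelw] -> 7 lines: hxk qlsv rexg odelw ujri xjn eit
Hunk 3: at line 3 remove [odelw,ujri,xjn] add [wpmj,gtki,qksn] -> 7 lines: hxk qlsv rexg wpmj gtki qksn eit
Hunk 4: at line 1 remove [rexg,wpmj,gtki] add [nmd,pkaz] -> 6 lines: hxk qlsv nmd pkaz qksn eit
Hunk 5: at line 2 remove [pkaz] add [cwxct] -> 6 lines: hxk qlsv nmd cwxct qksn eit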